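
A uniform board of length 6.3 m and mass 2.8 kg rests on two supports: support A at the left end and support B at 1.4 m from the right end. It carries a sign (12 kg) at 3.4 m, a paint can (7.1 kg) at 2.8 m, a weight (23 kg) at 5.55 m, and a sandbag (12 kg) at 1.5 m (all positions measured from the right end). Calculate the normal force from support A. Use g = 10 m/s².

Choose support B as the axis so its reaction then has zero moment arm.
Beam weight: 2.8 × 10 = 28 N down at 3.15 m → arm 1.75 m, τ = 28 × 1.75 = 49 N·m counterclockwise.
Sign: 12 × 10 = 120 N down at 3.4 m → arm 2 m, τ = 120 × 2 = 240 N·m counterclockwise.
Paint can: 7.1 × 10 = 71 N down at 2.8 m → arm 1.4 m, τ = 71 × 1.4 = 99.4 N·m counterclockwise.
Weight: 23 × 10 = 230 N down at 5.55 m → arm 4.15 m, τ = 230 × 4.15 = 954.5 N·m counterclockwise.
Sandbag: 12 × 10 = 120 N down at 1.5 m → arm 0.1 m, τ = 120 × 0.1 = 12 N·m counterclockwise.
Net load moment about support B = 1355 N·m counterclockwise.
Reaction R at support A is upward at 6.3 m, arm 4.9 m → moment R × 4.9 clockwise.
Balancing moments: R × 4.9 = 1355, giving R = 277 N.

R_A ≈ 277 N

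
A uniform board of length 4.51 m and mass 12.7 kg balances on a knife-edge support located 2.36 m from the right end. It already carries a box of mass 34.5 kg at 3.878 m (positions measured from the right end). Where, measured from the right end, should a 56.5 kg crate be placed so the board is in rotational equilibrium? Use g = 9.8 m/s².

Choose the knife-edge support (at 2.36 m from the right end) as the axis so the support reaction has zero arm there.
Beam weight: 12.7 × 9.8 = 124.5 N down at 2.255 m → arm 0.105 m, τ = 124.5 × 0.105 = 13.07 N·m clockwise.
Box: 34.5 × 9.8 = 338.1 N down at 3.878 m → arm 1.518 m, τ = 338.1 × 1.518 = 513.2 N·m counterclockwise.
Net moment of existing loads = 500.1 N·m counterclockwise.
The crate weighs 56.5 × 9.8 = 553.7 N and must supply an equal clockwise moment, so its lever arm about the knife-edge support is 500.1 / 553.7 = 0.903 m.
That puts it at 2.36 − 0.903 = 1.46 m from the right end.

x ≈ 1.46 m from the right end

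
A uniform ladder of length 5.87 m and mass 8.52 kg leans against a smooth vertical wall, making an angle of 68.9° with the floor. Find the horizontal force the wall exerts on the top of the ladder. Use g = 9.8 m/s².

N_wall ≈ 16.1 N

Choose the foot of the ladder as the axis so the floor normal and friction both act there and drop out.
Ladder weight 8.52×9.8 = 83.5 N acts at 2.935 m along the ladder; its horizontal arm is 2.935·cos68.9° = 1.057 m → τ = 88.26 N·m clockwise.
Wall normal N acts horizontally at the top; its moment arm is the height L sinθ = 5.87·sin68.9° = 5.476 m, counterclockwise.
Στ = 0 ⇒ N × 5.476 = 88.26 ⇒ N = 16.1 N.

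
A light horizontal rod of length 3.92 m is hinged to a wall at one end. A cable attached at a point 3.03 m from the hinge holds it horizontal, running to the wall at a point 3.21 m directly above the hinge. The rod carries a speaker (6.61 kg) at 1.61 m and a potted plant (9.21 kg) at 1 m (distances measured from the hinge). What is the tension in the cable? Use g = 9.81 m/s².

T ≈ 88.4 N

Sum moments about the hinge (the unknown hinge reaction has zero arm there).
Speaker: 6.61 × 9.81 = 64.84 N down at 1.61 m → arm 1.61 m, τ = 64.84 × 1.61 = 104.4 N·m clockwise.
Potted plant: 9.21 × 9.81 = 90.35 N down at 1 m → arm 1 m, τ = 90.35 × 1 = 90.35 N·m clockwise.
Total clockwise load moment = 194.8 N·m.
The cable tension T acts at 3.03 m; only its component perpendicular to the rod, T sinθ, produces torque. sinθ = h/√(h²+d²) = 3.21/√(3.21²+3.03²) = 0.7272.
Setting net torque to zero: T × 3.03 × 0.7272 = 194.8 → T = 194.8 / 2.203 = 88.4 N.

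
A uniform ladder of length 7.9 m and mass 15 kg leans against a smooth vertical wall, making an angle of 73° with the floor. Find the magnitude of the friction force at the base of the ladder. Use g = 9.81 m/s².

Taking torques about the foot of the ladder:
Ladder weight 15×9.81 = 147.2 N acts at 3.95 m along the ladder; its horizontal arm is 3.95·cos73° = 1.155 m → τ = 170 N·m clockwise.
Wall normal N acts horizontally at the top; its moment arm is the height L sinθ = 7.9·sin73° = 7.555 m, counterclockwise.
For rotational equilibrium, N × 7.555 = 170, so N = 22.5 N.
ΣFx = 0: friction at the foot balances the wall's push, so f = N_wall = 22.5 N.

f ≈ 22.5 N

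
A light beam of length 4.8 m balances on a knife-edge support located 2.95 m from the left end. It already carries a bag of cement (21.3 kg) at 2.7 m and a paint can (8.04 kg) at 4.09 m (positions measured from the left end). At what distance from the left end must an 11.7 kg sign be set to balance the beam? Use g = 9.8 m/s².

Taking torques about the knife-edge support (at 2.95 m from the left end):
Bag of cement: 21.3 × 9.8 = 208.7 N down at 2.7 m → arm 0.25 m, τ = 208.7 × 0.25 = 52.17 N·m counterclockwise.
Paint can: 8.04 × 9.8 = 78.79 N down at 4.09 m → arm 1.14 m, τ = 78.79 × 1.14 = 89.82 N·m clockwise.
Net moment of existing loads = 37.65 N·m clockwise.
The sign weighs 11.7 × 9.8 = 114.7 N and must supply an equal counterclockwise moment, so its lever arm about the knife-edge support is 37.65 / 114.7 = 0.328 m.
That puts it at 2.95 − 0.328 = 2.62 m from the left end.

x ≈ 2.62 m from the left end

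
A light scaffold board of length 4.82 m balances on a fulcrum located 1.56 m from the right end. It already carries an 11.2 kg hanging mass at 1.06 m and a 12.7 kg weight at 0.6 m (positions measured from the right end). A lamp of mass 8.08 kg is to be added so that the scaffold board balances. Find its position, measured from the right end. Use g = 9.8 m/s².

About the fulcrum (at 1.56 m from the right end):
Hanging mass: 11.2 × 9.8 = 109.8 N down at 1.06 m → arm 0.5 m, τ = 109.8 × 0.5 = 54.9 N·m clockwise.
Weight: 12.7 × 9.8 = 124.5 N down at 0.6 m → arm 0.96 m, τ = 124.5 × 0.96 = 119.5 N·m clockwise.
Net moment of existing loads = 174.4 N·m clockwise.
The lamp weighs 8.08 × 9.8 = 79.18 N and must supply an equal counterclockwise moment, so its lever arm about the fulcrum is 174.4 / 79.18 = 2.2 m.
That puts it at 1.56 + 2.2 = 3.76 m from the right end.

x ≈ 3.76 m from the right end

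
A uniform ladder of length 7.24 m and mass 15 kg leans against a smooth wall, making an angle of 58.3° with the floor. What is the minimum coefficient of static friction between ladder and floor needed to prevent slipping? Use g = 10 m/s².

μ_min ≈ 0.309

About the foot of the ladder:
Ladder weight 15×10 = 150 N acts at 3.62 m along the ladder; its horizontal arm is 3.62·cos58.3° = 1.902 m → τ = 285.3 N·m clockwise.
Wall normal N acts horizontally at the top; its moment arm is the height L sinθ = 7.24·sin58.3° = 6.16 m, counterclockwise.
Στ = 0 ⇒ N × 6.16 = 285.3 ⇒ N = 46.31 N.
ΣFx = 0 ⇒ f = N_wall = 46.31 N. ΣFy = 0 ⇒ N_floor = 150 N.
μ_min = f / N_floor = 46.31 / 150 = 0.309.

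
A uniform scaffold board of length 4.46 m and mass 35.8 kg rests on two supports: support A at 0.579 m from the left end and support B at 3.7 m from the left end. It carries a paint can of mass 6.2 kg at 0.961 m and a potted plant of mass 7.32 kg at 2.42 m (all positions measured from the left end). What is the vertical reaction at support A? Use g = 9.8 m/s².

Sum moments about support B (its reaction then has zero moment arm).
Beam weight: 35.8 × 9.8 = 350.8 N down at 2.23 m → arm 1.47 m, τ = 350.8 × 1.47 = 515.7 N·m counterclockwise.
Paint can: 6.2 × 9.8 = 60.76 N down at 0.961 m → arm 2.739 m, τ = 60.76 × 2.739 = 166.4 N·m counterclockwise.
Potted plant: 7.32 × 9.8 = 71.74 N down at 2.42 m → arm 1.28 m, τ = 71.74 × 1.28 = 91.83 N·m counterclockwise.
Net load moment about support B = 773.9 N·m counterclockwise.
Reaction R at support A is upward at 0.579 m, arm 3.121 m → moment R × 3.121 clockwise.
Balancing moments: R × 3.121 = 773.9, giving R = 248 N.

R_A ≈ 248 N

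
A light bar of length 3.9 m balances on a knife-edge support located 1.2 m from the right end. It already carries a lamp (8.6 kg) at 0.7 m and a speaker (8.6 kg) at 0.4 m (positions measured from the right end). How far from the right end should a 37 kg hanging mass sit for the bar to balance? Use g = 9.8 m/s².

x ≈ 1.5 m from the right end

Sum moments about the knife-edge support (at 1.2 m from the right end) (the support reaction has zero arm there).
Lamp: 8.6 × 9.8 = 84.28 N down at 0.7 m → arm 0.5 m, τ = 84.28 × 0.5 = 42.14 N·m clockwise.
Speaker: 8.6 × 9.8 = 84.28 N down at 0.4 m → arm 0.8 m, τ = 84.28 × 0.8 = 67.42 N·m clockwise.
Net moment of existing loads = 109.6 N·m clockwise.
The hanging mass weighs 37 × 9.8 = 362.6 N and must supply an equal counterclockwise moment, so its lever arm about the knife-edge support is 109.6 / 362.6 = 0.302 m.
That puts it at 1.2 + 0.302 = 1.5 m from the right end.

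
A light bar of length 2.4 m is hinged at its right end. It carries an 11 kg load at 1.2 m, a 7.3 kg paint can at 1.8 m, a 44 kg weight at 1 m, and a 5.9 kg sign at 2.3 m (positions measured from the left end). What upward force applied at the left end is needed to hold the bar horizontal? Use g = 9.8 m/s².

F ≈ 326 N

Sum moments about the right end (the unknown pivot reaction has zero arm there).
Load: 11 × 9.8 = 107.8 N down at 1.2 m → arm 1.2 m, τ = 107.8 × 1.2 = 129.4 N·m counterclockwise.
Paint can: 7.3 × 9.8 = 71.54 N down at 1.8 m → arm 0.6 m, τ = 71.54 × 0.6 = 42.92 N·m counterclockwise.
Weight: 44 × 9.8 = 431.2 N down at 1 m → arm 1.4 m, τ = 431.2 × 1.4 = 603.7 N·m counterclockwise.
Sign: 5.9 × 9.8 = 57.82 N down at 2.3 m → arm 0.1 m, τ = 57.82 × 0.1 = 5.782 N·m counterclockwise.
Net moment of the loads = 781.8 N·m counterclockwise.
The upward force F acts at the left end, arm 2.4 m, giving F × 2.4 clockwise.
Setting net torque to zero: F × 2.4 = 781.8 → F = 781.8 / 2.4 = 326 N.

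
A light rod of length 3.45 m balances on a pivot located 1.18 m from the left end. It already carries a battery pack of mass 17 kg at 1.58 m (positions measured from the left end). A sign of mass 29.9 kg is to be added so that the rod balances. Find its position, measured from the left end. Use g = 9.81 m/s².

About the pivot (at 1.18 m from the left end):
Battery pack: 17 × 9.81 = 166.8 N down at 1.58 m → arm 0.4 m, τ = 166.8 × 0.4 = 66.72 N·m clockwise.
Net moment of existing loads = 66.72 N·m clockwise.
The sign weighs 29.9 × 9.81 = 293.3 N and must supply an equal counterclockwise moment, so its lever arm about the pivot is 66.72 / 293.3 = 0.227 m.
That puts it at 1.18 − 0.227 = 0.953 m from the left end.

x ≈ 0.953 m from the left end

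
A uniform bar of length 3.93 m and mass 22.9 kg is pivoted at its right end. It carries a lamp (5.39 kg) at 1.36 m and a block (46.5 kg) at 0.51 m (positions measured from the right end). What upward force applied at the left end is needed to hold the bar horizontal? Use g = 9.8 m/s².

About the right end:
Beam weight: 22.9 × 9.8 = 224.4 N down at 1.965 m → arm 1.965 m, τ = 224.4 × 1.965 = 440.9 N·m counterclockwise.
Lamp: 5.39 × 9.8 = 52.82 N down at 1.36 m → arm 1.36 m, τ = 52.82 × 1.36 = 71.84 N·m counterclockwise.
Block: 46.5 × 9.8 = 455.7 N down at 0.51 m → arm 0.51 m, τ = 455.7 × 0.51 = 232.4 N·m counterclockwise.
Net moment of the loads = 745.1 N·m counterclockwise.
The upward force F acts at the left end, arm 3.93 m, giving F × 3.93 clockwise.
Στ = 0 ⇒ F × 3.93 = 745.1 ⇒ F = 745.1 / 3.93 = 190 N.

F ≈ 190 N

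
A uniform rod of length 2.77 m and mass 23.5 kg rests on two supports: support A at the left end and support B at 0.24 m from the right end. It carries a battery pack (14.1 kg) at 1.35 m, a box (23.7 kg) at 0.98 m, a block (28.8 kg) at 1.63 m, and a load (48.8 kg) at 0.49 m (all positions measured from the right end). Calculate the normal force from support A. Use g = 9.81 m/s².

About support B:
Beam weight: 23.5 × 9.81 = 230.5 N down at 1.385 m → arm 1.145 m, τ = 230.5 × 1.145 = 263.9 N·m counterclockwise.
Battery pack: 14.1 × 9.81 = 138.3 N down at 1.35 m → arm 1.11 m, τ = 138.3 × 1.11 = 153.5 N·m counterclockwise.
Box: 23.7 × 9.81 = 232.5 N down at 0.98 m → arm 0.74 m, τ = 232.5 × 0.74 = 172.1 N·m counterclockwise.
Block: 28.8 × 9.81 = 282.5 N down at 1.63 m → arm 1.39 m, τ = 282.5 × 1.39 = 392.7 N·m counterclockwise.
Load: 48.8 × 9.81 = 478.7 N down at 0.49 m → arm 0.25 m, τ = 478.7 × 0.25 = 119.7 N·m counterclockwise.
Net load moment about support B = 1102 N·m counterclockwise.
Reaction R at support A is upward at 2.77 m, arm 2.53 m → moment R × 2.53 clockwise.
Στ = 0 ⇒ R × 2.53 = 1102 ⇒ R = 436 N.

R_A ≈ 436 N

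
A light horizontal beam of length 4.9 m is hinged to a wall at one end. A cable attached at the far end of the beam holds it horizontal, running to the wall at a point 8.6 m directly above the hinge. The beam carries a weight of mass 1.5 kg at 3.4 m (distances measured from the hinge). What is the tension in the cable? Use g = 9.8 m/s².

T ≈ 11.7 N

Taking torques about the hinge:
Weight: 1.5 × 9.8 = 14.7 N down at 3.4 m → arm 3.4 m, τ = 14.7 × 3.4 = 49.98 N·m clockwise.
Total clockwise load moment = 49.98 N·m.
The cable tension T acts at 4.9 m; only its component perpendicular to the beam, T sinθ, produces torque. sinθ = h/√(h²+d²) = 8.6/√(8.6²+4.9²) = 0.8689.
Στ = 0 ⇒ T × 4.9 × 0.8689 = 49.98 ⇒ T = 49.98 / 4.258 = 11.7 N.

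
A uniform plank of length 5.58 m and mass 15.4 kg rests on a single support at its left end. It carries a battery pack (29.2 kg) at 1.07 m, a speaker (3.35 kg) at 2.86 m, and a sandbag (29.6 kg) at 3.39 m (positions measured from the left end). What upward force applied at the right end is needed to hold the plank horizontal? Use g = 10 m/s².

F ≈ 330 N

About the left end:
Beam weight: 15.4 × 10 = 154 N down at 2.79 m → arm 2.79 m, τ = 154 × 2.79 = 429.7 N·m clockwise.
Battery pack: 29.2 × 10 = 292 N down at 1.07 m → arm 1.07 m, τ = 292 × 1.07 = 312.4 N·m clockwise.
Speaker: 3.35 × 10 = 33.5 N down at 2.86 m → arm 2.86 m, τ = 33.5 × 2.86 = 95.81 N·m clockwise.
Sandbag: 29.6 × 10 = 296 N down at 3.39 m → arm 3.39 m, τ = 296 × 3.39 = 1003 N·m clockwise.
Net moment of the loads = 1841 N·m clockwise.
The upward force F acts at the right end, arm 5.58 m, giving F × 5.58 counterclockwise.
For rotational equilibrium, F × 5.58 = 1841, so F = 1841 / 5.58 = 330 N.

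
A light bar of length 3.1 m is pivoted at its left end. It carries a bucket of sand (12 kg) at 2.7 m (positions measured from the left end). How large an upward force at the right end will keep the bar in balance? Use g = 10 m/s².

F ≈ 105 N

Take moments about the left end.
Bucket of sand: 12 × 10 = 120 N down at 2.7 m → arm 2.7 m, τ = 120 × 2.7 = 324 N·m clockwise.
Net moment of the loads = 324 N·m clockwise.
The upward force F acts at the right end, arm 3.1 m, giving F × 3.1 counterclockwise.
Balancing moments: F × 3.1 = 324, giving F = 324 / 3.1 = 105 N.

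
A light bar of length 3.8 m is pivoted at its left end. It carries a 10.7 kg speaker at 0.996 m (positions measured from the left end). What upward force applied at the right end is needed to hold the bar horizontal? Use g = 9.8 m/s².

Take moments about the left end.
Speaker: 10.7 × 9.8 = 104.9 N down at 0.996 m → arm 0.996 m, τ = 104.9 × 0.996 = 104.5 N·m clockwise.
Net moment of the loads = 104.5 N·m clockwise.
The upward force F acts at the right end, arm 3.8 m, giving F × 3.8 counterclockwise.
For rotational equilibrium, F × 3.8 = 104.5, so F = 104.5 / 3.8 = 27.5 N.

F ≈ 27.5 N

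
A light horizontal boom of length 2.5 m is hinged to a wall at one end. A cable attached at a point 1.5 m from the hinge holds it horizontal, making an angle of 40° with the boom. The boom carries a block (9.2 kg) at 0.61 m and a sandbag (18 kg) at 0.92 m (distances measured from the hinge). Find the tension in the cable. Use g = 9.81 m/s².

T ≈ 226 N

Take moments about the hinge.
Block: 9.2 × 9.81 = 90.25 N down at 0.61 m → arm 0.61 m, τ = 90.25 × 0.61 = 55.05 N·m clockwise.
Sandbag: 18 × 9.81 = 176.6 N down at 0.92 m → arm 0.92 m, τ = 176.6 × 0.92 = 162.5 N·m clockwise.
Total clockwise load moment = 217.6 N·m.
The cable tension T acts at 1.5 m; only its component perpendicular to the boom, T sinθ, produces torque. sin 40° = 0.6428.
For rotational equilibrium, T × 1.5 × 0.6428 = 217.6, so T = 217.6 / 0.9642 = 226 N.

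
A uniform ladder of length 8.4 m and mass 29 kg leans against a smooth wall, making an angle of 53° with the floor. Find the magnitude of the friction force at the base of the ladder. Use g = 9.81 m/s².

f ≈ 107 N

About the foot of the ladder:
Ladder weight 29×9.81 = 284.5 N acts at 4.2 m along the ladder; its horizontal arm is 4.2·cos53° = 2.528 m → τ = 719.2 N·m clockwise.
Wall normal N acts horizontally at the top; its moment arm is the height L sinθ = 8.4·sin53° = 6.709 m, counterclockwise.
Στ = 0 ⇒ N × 6.709 = 719.2 ⇒ N = 107 N.
ΣFx = 0: friction at the foot balances the wall's push, so f = N_wall = 107 N.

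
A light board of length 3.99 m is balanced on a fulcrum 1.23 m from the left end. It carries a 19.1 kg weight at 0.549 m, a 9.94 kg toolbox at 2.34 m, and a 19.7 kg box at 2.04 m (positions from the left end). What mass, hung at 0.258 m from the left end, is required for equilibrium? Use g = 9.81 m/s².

m ≈ 14.4 kg

Taking torques about the fulcrum (at 1.23 m from the left end):
Weight: 19.1 × 9.81 = 187.4 N down at 0.549 m → arm 0.681 m, τ = 187.4 × 0.681 = 127.6 N·m counterclockwise.
Toolbox: 9.94 × 9.81 = 97.51 N down at 2.34 m → arm 1.11 m, τ = 97.51 × 1.11 = 108.2 N·m clockwise.
Box: 19.7 × 9.81 = 193.3 N down at 2.04 m → arm 0.81 m, τ = 193.3 × 0.81 = 156.6 N·m clockwise.
Net moment of known loads = 137.2 N·m clockwise.
An unknown mass m at 0.258 m has arm 0.972 m; its moment is m·g·0.972 counterclockwise.
Στ = 0 ⇒ m × 9.81 × 0.972 = 137.2 ⇒ m = 137.2 / (9.81 × 0.972) = 14.4 kg.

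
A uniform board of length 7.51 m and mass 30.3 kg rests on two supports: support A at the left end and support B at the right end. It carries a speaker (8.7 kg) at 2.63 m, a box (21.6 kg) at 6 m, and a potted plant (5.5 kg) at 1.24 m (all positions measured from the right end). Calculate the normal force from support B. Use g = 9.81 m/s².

Sum moments about support A (its reaction then has zero moment arm).
Beam weight: 30.3 × 9.81 = 297.2 N down at 3.755 m → arm 3.755 m, τ = 297.2 × 3.755 = 1116 N·m clockwise.
Speaker: 8.7 × 9.81 = 85.35 N down at 2.63 m → arm 4.88 m, τ = 85.35 × 4.88 = 416.5 N·m clockwise.
Box: 21.6 × 9.81 = 211.9 N down at 6 m → arm 1.51 m, τ = 211.9 × 1.51 = 320 N·m clockwise.
Potted plant: 5.5 × 9.81 = 53.96 N down at 1.24 m → arm 6.27 m, τ = 53.96 × 6.27 = 338.3 N·m clockwise.
Net load moment about support A = 2191 N·m clockwise.
Reaction R at support B is upward at 0 m, arm 7.51 m → moment R × 7.51 counterclockwise.
Setting net torque to zero: R × 7.51 = 2191 → R = 292 N.

R_B ≈ 292 N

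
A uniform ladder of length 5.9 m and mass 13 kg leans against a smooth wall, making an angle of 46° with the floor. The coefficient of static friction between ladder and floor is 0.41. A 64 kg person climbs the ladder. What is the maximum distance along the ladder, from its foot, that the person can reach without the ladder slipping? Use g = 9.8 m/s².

d ≈ 2.41 m

Taking torques about the foot of the ladder:
Ladder weight 13×9.8 = 127.4 N acts at 2.95 m along the ladder; its horizontal arm is 2.95·cos46° = 2.049 m → τ = 261 N·m clockwise.
Person weight 64×9.8 = 627.2 N at distance d → arm d·cos46° → τ = 627.2·d·0.6947 clockwise.
Wall normal N at the top has arm L sinθ = 4.244 m counterclockwise, so Στ = 0 gives N·4.244 = 261 + 435.7·d.
ΣFy = 0 ⇒ N_floor = 754.6 N, so the maximum friction is μ_s·N_floor = 0.41×754.6 = 309.4 N. ΣFx = 0 ⇒ N_wall = f, so at the slipping point N = 309.4 N.
Substituting: 309.4×4.244 = 261 + 435.7·d ⇒ d = (1313 − 261) / 435.7 = 2.41 m.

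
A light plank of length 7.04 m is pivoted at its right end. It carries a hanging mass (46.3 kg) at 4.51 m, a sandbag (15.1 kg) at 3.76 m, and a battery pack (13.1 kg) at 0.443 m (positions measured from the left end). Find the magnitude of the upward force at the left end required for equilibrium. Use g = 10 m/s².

Choose the right end as the axis so the unknown pivot reaction has zero arm there.
Hanging mass: 46.3 × 10 = 463 N down at 4.51 m → arm 2.53 m, τ = 463 × 2.53 = 1171 N·m counterclockwise.
Sandbag: 15.1 × 10 = 151 N down at 3.76 m → arm 3.28 m, τ = 151 × 3.28 = 495.3 N·m counterclockwise.
Battery pack: 13.1 × 10 = 131 N down at 0.443 m → arm 6.597 m, τ = 131 × 6.597 = 864.2 N·m counterclockwise.
Net moment of the loads = 2530 N·m counterclockwise.
The upward force F acts at the left end, arm 7.04 m, giving F × 7.04 clockwise.
Setting net torque to zero: F × 7.04 = 2530 → F = 2530 / 7.04 = 359 N.

F ≈ 359 N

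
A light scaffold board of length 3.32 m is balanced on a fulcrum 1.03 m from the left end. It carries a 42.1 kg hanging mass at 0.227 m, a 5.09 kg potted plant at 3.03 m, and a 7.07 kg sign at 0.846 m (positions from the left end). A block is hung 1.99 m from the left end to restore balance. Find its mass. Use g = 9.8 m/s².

m ≈ 26 kg

Sum moments about the fulcrum (at 1.03 m from the left end) (the support reaction has zero arm there).
Hanging mass: 42.1 × 9.8 = 412.6 N down at 0.227 m → arm 0.803 m, τ = 412.6 × 0.803 = 331.3 N·m counterclockwise.
Potted plant: 5.09 × 9.8 = 49.88 N down at 3.03 m → arm 2 m, τ = 49.88 × 2 = 99.76 N·m clockwise.
Sign: 7.07 × 9.8 = 69.29 N down at 0.846 m → arm 0.184 m, τ = 69.29 × 0.184 = 12.75 N·m counterclockwise.
Net moment of known loads = 244.3 N·m counterclockwise.
An unknown mass m at 1.99 m has arm 0.96 m; its moment is m·g·0.96 clockwise.
Balancing moments: m × 9.8 × 0.96 = 244.3, giving m = 244.3 / (9.8 × 0.96) = 26 kg.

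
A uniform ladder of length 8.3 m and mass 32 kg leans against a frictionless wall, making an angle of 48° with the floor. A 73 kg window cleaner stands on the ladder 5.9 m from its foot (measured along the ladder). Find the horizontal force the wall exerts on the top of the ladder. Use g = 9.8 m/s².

N_wall ≈ 599 N

Take moments about the foot of the ladder.
Ladder weight 32×9.8 = 313.6 N acts at 4.15 m along the ladder; its horizontal arm is 4.15·cos48° = 2.777 m → τ = 870.9 N·m clockwise.
Window cleaner: 73×9.8 = 715.4 N at 5.9 m → arm 3.948 m → τ = 2824 N·m clockwise.
Wall normal N acts horizontally at the top; its moment arm is the height L sinθ = 8.3·sin48° = 6.168 m, counterclockwise.
Setting net torque to zero: N × 6.168 = 3695 → N = 599 N.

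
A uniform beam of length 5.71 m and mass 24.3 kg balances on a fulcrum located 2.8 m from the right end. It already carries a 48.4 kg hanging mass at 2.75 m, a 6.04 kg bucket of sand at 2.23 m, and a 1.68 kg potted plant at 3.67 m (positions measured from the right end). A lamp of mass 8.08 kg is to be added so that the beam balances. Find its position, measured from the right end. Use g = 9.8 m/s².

x ≈ 3.18 m from the right end

Take moments about the fulcrum (at 2.8 m from the right end).
Beam weight: 24.3 × 9.8 = 238.1 N down at 2.855 m → arm 0.055 m, τ = 238.1 × 0.055 = 13.1 N·m counterclockwise.
Hanging mass: 48.4 × 9.8 = 474.3 N down at 2.75 m → arm 0.05 m, τ = 474.3 × 0.05 = 23.72 N·m clockwise.
Bucket of sand: 6.04 × 9.8 = 59.19 N down at 2.23 m → arm 0.57 m, τ = 59.19 × 0.57 = 33.74 N·m clockwise.
Potted plant: 1.68 × 9.8 = 16.46 N down at 3.67 m → arm 0.87 m, τ = 16.46 × 0.87 = 14.32 N·m counterclockwise.
Net moment of existing loads = 30.04 N·m clockwise.
The lamp weighs 8.08 × 9.8 = 79.18 N and must supply an equal counterclockwise moment, so its lever arm about the fulcrum is 30.04 / 79.18 = 0.379 m.
That puts it at 2.8 + 0.379 = 3.18 m from the right end.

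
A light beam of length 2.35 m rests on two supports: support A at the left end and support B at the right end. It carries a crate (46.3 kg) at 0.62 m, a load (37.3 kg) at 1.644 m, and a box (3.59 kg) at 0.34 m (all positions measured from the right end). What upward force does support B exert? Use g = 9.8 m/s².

About support A:
Crate: 46.3 × 9.8 = 453.7 N down at 0.62 m → arm 1.73 m, τ = 453.7 × 1.73 = 784.9 N·m clockwise.
Load: 37.3 × 9.8 = 365.5 N down at 1.644 m → arm 0.706 m, τ = 365.5 × 0.706 = 258 N·m clockwise.
Box: 3.59 × 9.8 = 35.18 N down at 0.34 m → arm 2.01 m, τ = 35.18 × 2.01 = 70.71 N·m clockwise.
Net load moment about support A = 1114 N·m clockwise.
Reaction R at support B is upward at 0 m, arm 2.35 m → moment R × 2.35 counterclockwise.
Setting net torque to zero: R × 2.35 = 1114 → R = 474 N.

R_B ≈ 474 N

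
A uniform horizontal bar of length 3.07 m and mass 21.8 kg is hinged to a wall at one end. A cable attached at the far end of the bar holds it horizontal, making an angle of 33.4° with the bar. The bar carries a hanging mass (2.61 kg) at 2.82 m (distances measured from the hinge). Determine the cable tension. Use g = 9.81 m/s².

T ≈ 237 N

About the hinge:
Beam weight: 21.8 × 9.81 = 213.9 N down at 1.535 m → arm 1.535 m, τ = 213.9 × 1.535 = 328.3 N·m clockwise.
Hanging mass: 2.61 × 9.81 = 25.6 N down at 2.82 m → arm 2.82 m, τ = 25.6 × 2.82 = 72.19 N·m clockwise.
Total clockwise load moment = 400.5 N·m.
The cable tension T acts at 3.07 m; only its component perpendicular to the bar, T sinθ, produces torque. sin 33.4° = 0.5505.
Balancing moments: T × 3.07 × 0.5505 = 400.5, giving T = 400.5 / 1.69 = 237 N.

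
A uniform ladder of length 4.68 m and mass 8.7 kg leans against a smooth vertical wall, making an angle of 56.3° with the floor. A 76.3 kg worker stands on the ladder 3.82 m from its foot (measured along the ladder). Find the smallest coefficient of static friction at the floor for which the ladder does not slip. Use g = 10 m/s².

μ_min ≈ 0.523

About the foot of the ladder:
Ladder weight 8.7×10 = 87 N acts at 2.34 m along the ladder; its horizontal arm is 2.34·cos56.3° = 1.298 m → τ = 112.9 N·m clockwise.
Worker: 76.3×10 = 763 N at 3.82 m → arm 2.12 m → τ = 1618 N·m clockwise.
Wall normal N acts horizontally at the top; its moment arm is the height L sinθ = 4.68·sin56.3° = 3.894 m, counterclockwise.
Στ = 0 ⇒ N × 3.894 = 1731 ⇒ N = 444.5 N.
ΣFx = 0 ⇒ f = N_wall = 444.5 N. ΣFy = 0 ⇒ N_floor = 850 N.
μ_min = f / N_floor = 444.5 / 850 = 0.523.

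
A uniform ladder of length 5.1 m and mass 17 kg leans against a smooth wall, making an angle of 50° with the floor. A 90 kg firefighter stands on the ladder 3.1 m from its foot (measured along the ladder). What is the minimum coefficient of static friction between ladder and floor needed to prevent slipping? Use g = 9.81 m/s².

μ_min ≈ 0.496

Choose the foot of the ladder as the axis so the floor normal and friction both act there and drop out.
Ladder weight 17×9.81 = 166.8 N acts at 2.55 m along the ladder; its horizontal arm is 2.55·cos50° = 1.639 m → τ = 273.4 N·m clockwise.
Firefighter: 90×9.81 = 882.9 N at 3.1 m → arm 1.993 m → τ = 1760 N·m clockwise.
Wall normal N acts horizontally at the top; its moment arm is the height L sinθ = 5.1·sin50° = 3.907 m, counterclockwise.
Balancing moments: N × 3.907 = 2033, giving N = 520.3 N.
ΣFx = 0 ⇒ f = N_wall = 520.3 N. ΣFy = 0 ⇒ N_floor = 1050 N.
μ_min = f / N_floor = 520.3 / 1050 = 0.496.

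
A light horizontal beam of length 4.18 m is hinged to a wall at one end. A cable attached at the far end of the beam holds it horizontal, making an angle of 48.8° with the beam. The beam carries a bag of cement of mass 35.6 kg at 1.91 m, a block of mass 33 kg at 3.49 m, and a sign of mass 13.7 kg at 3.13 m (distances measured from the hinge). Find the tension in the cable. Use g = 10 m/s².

Sum moments about the hinge (the unknown hinge reaction has zero arm there).
Bag of cement: 35.6 × 10 = 356 N down at 1.91 m → arm 1.91 m, τ = 356 × 1.91 = 680 N·m clockwise.
Block: 33 × 10 = 330 N down at 3.49 m → arm 3.49 m, τ = 330 × 3.49 = 1152 N·m clockwise.
Sign: 13.7 × 10 = 137 N down at 3.13 m → arm 3.13 m, τ = 137 × 3.13 = 428.8 N·m clockwise.
Total clockwise load moment = 2261 N·m.
The cable tension T acts at 4.18 m; only its component perpendicular to the beam, T sinθ, produces torque. sin 48.8° = 0.7524.
Setting net torque to zero: T × 4.18 × 0.7524 = 2261 → T = 2261 / 3.145 = 719 N.

T ≈ 719 N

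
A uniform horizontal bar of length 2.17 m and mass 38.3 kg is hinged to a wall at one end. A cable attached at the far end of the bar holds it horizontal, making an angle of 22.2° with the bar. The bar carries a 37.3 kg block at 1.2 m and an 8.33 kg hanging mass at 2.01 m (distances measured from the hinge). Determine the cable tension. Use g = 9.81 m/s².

Sum moments about the hinge (the unknown hinge reaction has zero arm there).
Beam weight: 38.3 × 9.81 = 375.7 N down at 1.085 m → arm 1.085 m, τ = 375.7 × 1.085 = 407.6 N·m clockwise.
Block: 37.3 × 9.81 = 365.9 N down at 1.2 m → arm 1.2 m, τ = 365.9 × 1.2 = 439.1 N·m clockwise.
Hanging mass: 8.33 × 9.81 = 81.72 N down at 2.01 m → arm 2.01 m, τ = 81.72 × 2.01 = 164.3 N·m clockwise.
Total clockwise load moment = 1011 N·m.
The cable tension T acts at 2.17 m; only its component perpendicular to the bar, T sinθ, produces torque. sin 22.2° = 0.3778.
Balancing moments: T × 2.17 × 0.3778 = 1011, giving T = 1011 / 0.8198 = 1230 N.

T ≈ 1230 N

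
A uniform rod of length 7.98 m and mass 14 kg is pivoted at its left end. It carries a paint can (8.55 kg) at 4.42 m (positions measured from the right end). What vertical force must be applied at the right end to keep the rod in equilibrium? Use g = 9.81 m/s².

F ≈ 106 N

Taking torques about the left end:
Beam weight: 14 × 9.81 = 137.3 N down at 3.99 m → arm 3.99 m, τ = 137.3 × 3.99 = 547.8 N·m clockwise.
Paint can: 8.55 × 9.81 = 83.88 N down at 4.42 m → arm 3.56 m, τ = 83.88 × 3.56 = 298.6 N·m clockwise.
Net moment of the loads = 846.4 N·m clockwise.
The upward force F acts at the right end, arm 7.98 m, giving F × 7.98 counterclockwise.
For rotational equilibrium, F × 7.98 = 846.4, so F = 846.4 / 7.98 = 106 N.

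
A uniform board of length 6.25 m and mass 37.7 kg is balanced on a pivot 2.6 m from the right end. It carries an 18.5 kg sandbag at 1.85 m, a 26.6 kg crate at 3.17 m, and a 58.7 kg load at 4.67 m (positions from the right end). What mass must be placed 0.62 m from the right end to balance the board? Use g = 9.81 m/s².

Sum moments about the pivot (at 2.6 m from the right end) (the support reaction has zero arm there).
Beam weight: 37.7 × 9.81 = 369.8 N down at 3.125 m → arm 0.525 m, τ = 369.8 × 0.525 = 194.1 N·m counterclockwise.
Sandbag: 18.5 × 9.81 = 181.5 N down at 1.85 m → arm 0.75 m, τ = 181.5 × 0.75 = 136.1 N·m clockwise.
Crate: 26.6 × 9.81 = 260.9 N down at 3.17 m → arm 0.57 m, τ = 260.9 × 0.57 = 148.7 N·m counterclockwise.
Load: 58.7 × 9.81 = 575.8 N down at 4.67 m → arm 2.07 m, τ = 575.8 × 2.07 = 1192 N·m counterclockwise.
Net moment of known loads = 1399 N·m counterclockwise.
An unknown mass m at 0.62 m has arm 1.98 m; its moment is m·g·1.98 clockwise.
Στ = 0 ⇒ m × 9.81 × 1.98 = 1399 ⇒ m = 1399 / (9.81 × 1.98) = 72 kg.

m ≈ 72 kg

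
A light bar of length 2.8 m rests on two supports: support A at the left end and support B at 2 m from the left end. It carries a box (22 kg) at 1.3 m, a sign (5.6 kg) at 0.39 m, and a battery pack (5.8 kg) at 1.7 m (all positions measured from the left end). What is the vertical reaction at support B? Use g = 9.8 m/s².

R_B ≈ 199 N

Take moments about support A.
Box: 22 × 9.8 = 215.6 N down at 1.3 m → arm 1.3 m, τ = 215.6 × 1.3 = 280.3 N·m clockwise.
Sign: 5.6 × 9.8 = 54.88 N down at 0.39 m → arm 0.39 m, τ = 54.88 × 0.39 = 21.4 N·m clockwise.
Battery pack: 5.8 × 9.8 = 56.84 N down at 1.7 m → arm 1.7 m, τ = 56.84 × 1.7 = 96.63 N·m clockwise.
Net load moment about support A = 398.3 N·m clockwise.
Reaction R at support B is upward at 2 m, arm 2 m → moment R × 2 counterclockwise.
Στ = 0 ⇒ R × 2 = 398.3 ⇒ R = 199 N.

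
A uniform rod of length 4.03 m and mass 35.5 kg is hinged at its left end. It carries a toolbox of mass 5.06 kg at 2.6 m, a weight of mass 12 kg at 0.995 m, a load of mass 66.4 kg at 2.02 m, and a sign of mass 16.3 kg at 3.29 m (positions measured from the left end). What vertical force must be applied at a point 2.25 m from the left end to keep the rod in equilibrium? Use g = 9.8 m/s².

F ≈ 1240 N

Taking torques about the left end:
Beam weight: 35.5 × 9.8 = 347.9 N down at 2.015 m → arm 2.015 m, τ = 347.9 × 2.015 = 701 N·m clockwise.
Toolbox: 5.06 × 9.8 = 49.59 N down at 2.6 m → arm 2.6 m, τ = 49.59 × 2.6 = 128.9 N·m clockwise.
Weight: 12 × 9.8 = 117.6 N down at 0.995 m → arm 0.995 m, τ = 117.6 × 0.995 = 117 N·m clockwise.
Load: 66.4 × 9.8 = 650.7 N down at 2.02 m → arm 2.02 m, τ = 650.7 × 2.02 = 1314 N·m clockwise.
Sign: 16.3 × 9.8 = 159.7 N down at 3.29 m → arm 3.29 m, τ = 159.7 × 3.29 = 525.4 N·m clockwise.
Net moment of the loads = 2786 N·m clockwise.
The upward force F acts at a point 2.25 m from the left end, arm 2.25 m, giving F × 2.25 counterclockwise.
Στ = 0 ⇒ F × 2.25 = 2786 ⇒ F = 2786 / 2.25 = 1240 N.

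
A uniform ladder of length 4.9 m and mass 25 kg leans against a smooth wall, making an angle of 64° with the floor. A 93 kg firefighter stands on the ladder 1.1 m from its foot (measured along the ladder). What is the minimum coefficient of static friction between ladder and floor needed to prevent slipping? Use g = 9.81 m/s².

μ_min ≈ 0.138

Take moments about the foot of the ladder.
Ladder weight 25×9.81 = 245.2 N acts at 2.45 m along the ladder; its horizontal arm is 2.45·cos64° = 1.074 m → τ = 263.3 N·m clockwise.
Firefighter: 93×9.81 = 912.3 N at 1.1 m → arm 0.4822 m → τ = 439.9 N·m clockwise.
Wall normal N acts horizontally at the top; its moment arm is the height L sinθ = 4.9·sin64° = 4.404 m, counterclockwise.
Setting net torque to zero: N × 4.404 = 703.2 → N = 159.7 N.
ΣFx = 0 ⇒ f = N_wall = 159.7 N. ΣFy = 0 ⇒ N_floor = 1158 N.
μ_min = f / N_floor = 159.7 / 1158 = 0.138.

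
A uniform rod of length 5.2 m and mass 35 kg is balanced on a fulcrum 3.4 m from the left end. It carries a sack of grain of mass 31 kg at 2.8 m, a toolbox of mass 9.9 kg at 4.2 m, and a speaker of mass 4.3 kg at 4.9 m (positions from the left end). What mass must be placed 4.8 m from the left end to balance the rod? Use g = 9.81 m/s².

Choose the fulcrum (at 3.4 m from the left end) as the axis so the support reaction has zero arm there.
Beam weight: 35 × 9.81 = 343.4 N down at 2.6 m → arm 0.8 m, τ = 343.4 × 0.8 = 274.7 N·m counterclockwise.
Sack of grain: 31 × 9.81 = 304.1 N down at 2.8 m → arm 0.6 m, τ = 304.1 × 0.6 = 182.5 N·m counterclockwise.
Toolbox: 9.9 × 9.81 = 97.12 N down at 4.2 m → arm 0.8 m, τ = 97.12 × 0.8 = 77.7 N·m clockwise.
Speaker: 4.3 × 9.81 = 42.18 N down at 4.9 m → arm 1.5 m, τ = 42.18 × 1.5 = 63.27 N·m clockwise.
Net moment of known loads = 316.2 N·m counterclockwise.
An unknown mass m at 4.8 m has arm 1.4 m; its moment is m·g·1.4 clockwise.
Balancing moments: m × 9.81 × 1.4 = 316.2, giving m = 316.2 / (9.81 × 1.4) = 23 kg.

m ≈ 23 kg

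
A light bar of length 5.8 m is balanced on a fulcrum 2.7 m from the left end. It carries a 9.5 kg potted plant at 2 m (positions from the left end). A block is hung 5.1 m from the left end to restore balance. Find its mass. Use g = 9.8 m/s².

About the fulcrum (at 2.7 m from the left end):
Potted plant: 9.5 × 9.8 = 93.1 N down at 2 m → arm 0.7 m, τ = 93.1 × 0.7 = 65.17 N·m counterclockwise.
Net moment of known loads = 65.17 N·m counterclockwise.
An unknown mass m at 5.1 m has arm 2.4 m; its moment is m·g·2.4 clockwise.
Setting net torque to zero: m × 9.8 × 2.4 = 65.17 → m = 65.17 / (9.8 × 2.4) = 2.77 kg.

m ≈ 2.77 kg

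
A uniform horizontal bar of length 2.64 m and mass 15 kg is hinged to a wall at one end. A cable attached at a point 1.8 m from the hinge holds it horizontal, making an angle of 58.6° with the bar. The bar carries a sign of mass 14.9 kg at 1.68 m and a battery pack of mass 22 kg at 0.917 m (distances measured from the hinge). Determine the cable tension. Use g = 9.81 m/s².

T ≈ 415 N

Choose the hinge as the axis so the unknown hinge reaction has zero arm there.
Beam weight: 15 × 9.81 = 147.2 N down at 1.32 m → arm 1.32 m, τ = 147.2 × 1.32 = 194.3 N·m clockwise.
Sign: 14.9 × 9.81 = 146.2 N down at 1.68 m → arm 1.68 m, τ = 146.2 × 1.68 = 245.6 N·m clockwise.
Battery pack: 22 × 9.81 = 215.8 N down at 0.917 m → arm 0.917 m, τ = 215.8 × 0.917 = 197.9 N·m clockwise.
Total clockwise load moment = 637.8 N·m.
The cable tension T acts at 1.8 m; only its component perpendicular to the bar, T sinθ, produces torque. sin 58.6° = 0.8536.
Balancing moments: T × 1.8 × 0.8536 = 637.8, giving T = 637.8 / 1.536 = 415 N.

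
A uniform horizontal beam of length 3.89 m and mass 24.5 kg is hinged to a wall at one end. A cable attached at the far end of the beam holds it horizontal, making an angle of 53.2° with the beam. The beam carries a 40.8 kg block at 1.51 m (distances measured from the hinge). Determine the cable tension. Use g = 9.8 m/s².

Take moments about the hinge.
Beam weight: 24.5 × 9.8 = 240.1 N down at 1.945 m → arm 1.945 m, τ = 240.1 × 1.945 = 467 N·m clockwise.
Block: 40.8 × 9.8 = 399.8 N down at 1.51 m → arm 1.51 m, τ = 399.8 × 1.51 = 603.7 N·m clockwise.
Total clockwise load moment = 1071 N·m.
The cable tension T acts at 3.89 m; only its component perpendicular to the beam, T sinθ, produces torque. sin 53.2° = 0.8007.
Setting net torque to zero: T × 3.89 × 0.8007 = 1071 → T = 1071 / 3.115 = 344 N.

T ≈ 344 N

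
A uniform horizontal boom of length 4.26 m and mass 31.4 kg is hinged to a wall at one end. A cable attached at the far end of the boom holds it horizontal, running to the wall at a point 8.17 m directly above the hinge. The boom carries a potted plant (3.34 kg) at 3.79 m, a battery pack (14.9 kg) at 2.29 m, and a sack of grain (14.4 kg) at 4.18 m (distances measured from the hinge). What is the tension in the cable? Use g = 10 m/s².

Take moments about the hinge.
Beam weight: 31.4 × 10 = 314 N down at 2.13 m → arm 2.13 m, τ = 314 × 2.13 = 668.8 N·m clockwise.
Potted plant: 3.34 × 10 = 33.4 N down at 3.79 m → arm 3.79 m, τ = 33.4 × 3.79 = 126.6 N·m clockwise.
Battery pack: 14.9 × 10 = 149 N down at 2.29 m → arm 2.29 m, τ = 149 × 2.29 = 341.2 N·m clockwise.
Sack of grain: 14.4 × 10 = 144 N down at 4.18 m → arm 4.18 m, τ = 144 × 4.18 = 601.9 N·m clockwise.
Total clockwise load moment = 1738 N·m.
The cable tension T acts at 4.26 m; only its component perpendicular to the boom, T sinθ, produces torque. sinθ = h/√(h²+d²) = 8.17/√(8.17²+4.26²) = 0.8867.
Στ = 0 ⇒ T × 4.26 × 0.8867 = 1738 ⇒ T = 1738 / 3.777 = 460 N.

T ≈ 460 N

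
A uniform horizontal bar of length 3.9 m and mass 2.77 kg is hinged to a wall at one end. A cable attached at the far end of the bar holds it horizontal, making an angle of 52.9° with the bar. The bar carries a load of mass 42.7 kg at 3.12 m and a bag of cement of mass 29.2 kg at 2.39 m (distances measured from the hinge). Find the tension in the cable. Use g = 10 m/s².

T ≈ 670 N

Take moments about the hinge.
Beam weight: 2.77 × 10 = 27.7 N down at 1.95 m → arm 1.95 m, τ = 27.7 × 1.95 = 54.02 N·m clockwise.
Load: 42.7 × 10 = 427 N down at 3.12 m → arm 3.12 m, τ = 427 × 3.12 = 1332 N·m clockwise.
Bag of cement: 29.2 × 10 = 292 N down at 2.39 m → arm 2.39 m, τ = 292 × 2.39 = 697.9 N·m clockwise.
Total clockwise load moment = 2084 N·m.
The cable tension T acts at 3.9 m; only its component perpendicular to the bar, T sinθ, produces torque. sin 52.9° = 0.7976.
Setting net torque to zero: T × 3.9 × 0.7976 = 2084 → T = 2084 / 3.111 = 670 N.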